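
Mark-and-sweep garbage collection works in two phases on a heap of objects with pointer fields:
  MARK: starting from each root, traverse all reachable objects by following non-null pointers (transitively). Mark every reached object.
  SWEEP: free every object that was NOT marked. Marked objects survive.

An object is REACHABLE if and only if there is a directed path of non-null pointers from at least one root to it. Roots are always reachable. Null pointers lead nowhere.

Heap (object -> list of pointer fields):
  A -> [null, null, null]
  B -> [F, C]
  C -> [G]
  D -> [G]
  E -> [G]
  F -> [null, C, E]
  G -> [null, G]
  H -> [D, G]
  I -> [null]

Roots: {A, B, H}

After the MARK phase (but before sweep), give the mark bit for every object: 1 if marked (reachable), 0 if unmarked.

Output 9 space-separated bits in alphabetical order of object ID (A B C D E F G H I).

Roots: A B H
Mark A: refs=null null null, marked=A
Mark B: refs=F C, marked=A B
Mark H: refs=D G, marked=A B H
Mark F: refs=null C E, marked=A B F H
Mark C: refs=G, marked=A B C F H
Mark D: refs=G, marked=A B C D F H
Mark G: refs=null G, marked=A B C D F G H
Mark E: refs=G, marked=A B C D E F G H
Unmarked (collected): I

Answer: 1 1 1 1 1 1 1 1 0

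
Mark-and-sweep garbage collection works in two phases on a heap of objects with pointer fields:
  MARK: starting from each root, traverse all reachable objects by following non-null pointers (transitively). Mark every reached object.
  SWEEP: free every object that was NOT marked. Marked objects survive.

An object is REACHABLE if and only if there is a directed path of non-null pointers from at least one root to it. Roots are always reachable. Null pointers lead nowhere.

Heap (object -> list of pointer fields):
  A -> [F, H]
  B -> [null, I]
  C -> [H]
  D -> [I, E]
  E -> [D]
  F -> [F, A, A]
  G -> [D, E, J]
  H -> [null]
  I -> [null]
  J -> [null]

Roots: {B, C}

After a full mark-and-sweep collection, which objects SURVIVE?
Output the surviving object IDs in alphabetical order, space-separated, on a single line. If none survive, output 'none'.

Roots: B C
Mark B: refs=null I, marked=B
Mark C: refs=H, marked=B C
Mark I: refs=null, marked=B C I
Mark H: refs=null, marked=B C H I
Unmarked (collected): A D E F G J

Answer: B C H I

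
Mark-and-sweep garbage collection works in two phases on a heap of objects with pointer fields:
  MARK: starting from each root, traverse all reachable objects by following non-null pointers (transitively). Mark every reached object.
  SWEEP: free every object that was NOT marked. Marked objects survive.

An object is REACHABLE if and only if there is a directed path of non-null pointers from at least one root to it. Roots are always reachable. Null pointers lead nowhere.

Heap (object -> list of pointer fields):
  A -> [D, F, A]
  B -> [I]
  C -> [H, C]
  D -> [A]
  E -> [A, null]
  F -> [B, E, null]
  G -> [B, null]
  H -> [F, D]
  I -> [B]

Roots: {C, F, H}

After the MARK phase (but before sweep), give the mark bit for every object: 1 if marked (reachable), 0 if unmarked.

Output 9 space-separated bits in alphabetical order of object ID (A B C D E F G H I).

Answer: 1 1 1 1 1 1 0 1 1

Derivation:
Roots: C F H
Mark C: refs=H C, marked=C
Mark F: refs=B E null, marked=C F
Mark H: refs=F D, marked=C F H
Mark B: refs=I, marked=B C F H
Mark E: refs=A null, marked=B C E F H
Mark D: refs=A, marked=B C D E F H
Mark I: refs=B, marked=B C D E F H I
Mark A: refs=D F A, marked=A B C D E F H I
Unmarked (collected): G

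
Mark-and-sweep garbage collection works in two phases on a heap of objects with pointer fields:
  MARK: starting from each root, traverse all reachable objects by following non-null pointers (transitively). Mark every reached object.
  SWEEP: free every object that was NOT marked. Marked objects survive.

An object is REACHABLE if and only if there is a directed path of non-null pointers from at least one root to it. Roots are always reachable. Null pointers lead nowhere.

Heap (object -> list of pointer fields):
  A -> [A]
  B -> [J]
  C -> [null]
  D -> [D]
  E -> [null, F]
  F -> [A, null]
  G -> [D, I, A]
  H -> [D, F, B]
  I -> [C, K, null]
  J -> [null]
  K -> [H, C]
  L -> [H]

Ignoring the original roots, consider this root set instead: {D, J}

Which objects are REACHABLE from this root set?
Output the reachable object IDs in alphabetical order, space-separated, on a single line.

Roots: D J
Mark D: refs=D, marked=D
Mark J: refs=null, marked=D J
Unmarked (collected): A B C E F G H I K L

Answer: D J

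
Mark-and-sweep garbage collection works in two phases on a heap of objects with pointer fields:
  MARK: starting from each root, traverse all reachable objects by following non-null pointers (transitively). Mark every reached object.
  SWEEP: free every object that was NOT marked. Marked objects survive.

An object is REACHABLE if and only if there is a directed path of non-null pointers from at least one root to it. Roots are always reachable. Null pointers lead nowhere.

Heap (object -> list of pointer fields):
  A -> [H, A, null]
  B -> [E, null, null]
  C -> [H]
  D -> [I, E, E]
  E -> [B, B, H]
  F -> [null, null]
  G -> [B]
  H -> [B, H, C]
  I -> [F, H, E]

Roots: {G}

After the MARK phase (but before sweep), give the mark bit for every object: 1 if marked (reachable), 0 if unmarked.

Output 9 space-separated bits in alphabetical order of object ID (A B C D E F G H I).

Answer: 0 1 1 0 1 0 1 1 0

Derivation:
Roots: G
Mark G: refs=B, marked=G
Mark B: refs=E null null, marked=B G
Mark E: refs=B B H, marked=B E G
Mark H: refs=B H C, marked=B E G H
Mark C: refs=H, marked=B C E G H
Unmarked (collected): A D F I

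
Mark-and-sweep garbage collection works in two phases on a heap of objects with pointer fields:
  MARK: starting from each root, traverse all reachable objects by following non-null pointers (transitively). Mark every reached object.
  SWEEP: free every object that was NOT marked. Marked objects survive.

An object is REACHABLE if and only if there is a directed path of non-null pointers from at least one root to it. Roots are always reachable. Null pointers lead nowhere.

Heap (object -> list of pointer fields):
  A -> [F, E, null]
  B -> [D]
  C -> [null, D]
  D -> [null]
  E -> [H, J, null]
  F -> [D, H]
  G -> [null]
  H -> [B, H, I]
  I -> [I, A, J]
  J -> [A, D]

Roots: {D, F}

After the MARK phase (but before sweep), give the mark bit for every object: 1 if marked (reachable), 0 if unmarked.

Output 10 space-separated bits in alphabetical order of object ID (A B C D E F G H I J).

Answer: 1 1 0 1 1 1 0 1 1 1

Derivation:
Roots: D F
Mark D: refs=null, marked=D
Mark F: refs=D H, marked=D F
Mark H: refs=B H I, marked=D F H
Mark B: refs=D, marked=B D F H
Mark I: refs=I A J, marked=B D F H I
Mark A: refs=F E null, marked=A B D F H I
Mark J: refs=A D, marked=A B D F H I J
Mark E: refs=H J null, marked=A B D E F H I J
Unmarked (collected): C G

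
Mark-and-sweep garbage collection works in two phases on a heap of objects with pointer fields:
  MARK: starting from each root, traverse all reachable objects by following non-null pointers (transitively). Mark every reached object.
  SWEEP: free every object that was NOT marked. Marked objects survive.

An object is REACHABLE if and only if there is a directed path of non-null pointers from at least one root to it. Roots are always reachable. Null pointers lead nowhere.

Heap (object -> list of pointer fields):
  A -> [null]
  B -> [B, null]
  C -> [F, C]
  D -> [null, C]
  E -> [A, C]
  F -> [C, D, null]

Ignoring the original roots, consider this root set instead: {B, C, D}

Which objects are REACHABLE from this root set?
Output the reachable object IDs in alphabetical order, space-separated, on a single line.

Answer: B C D F

Derivation:
Roots: B C D
Mark B: refs=B null, marked=B
Mark C: refs=F C, marked=B C
Mark D: refs=null C, marked=B C D
Mark F: refs=C D null, marked=B C D F
Unmarked (collected): A E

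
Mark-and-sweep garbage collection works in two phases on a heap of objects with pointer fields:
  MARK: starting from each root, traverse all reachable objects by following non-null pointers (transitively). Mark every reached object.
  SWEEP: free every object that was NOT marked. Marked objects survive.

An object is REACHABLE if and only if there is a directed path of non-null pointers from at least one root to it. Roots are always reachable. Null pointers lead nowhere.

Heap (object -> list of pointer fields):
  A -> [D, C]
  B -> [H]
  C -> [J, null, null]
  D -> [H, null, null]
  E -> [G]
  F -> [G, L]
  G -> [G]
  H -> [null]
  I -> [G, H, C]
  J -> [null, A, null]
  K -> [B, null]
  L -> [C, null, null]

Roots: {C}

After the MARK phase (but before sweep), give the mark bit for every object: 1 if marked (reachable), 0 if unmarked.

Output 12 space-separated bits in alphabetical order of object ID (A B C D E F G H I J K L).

Roots: C
Mark C: refs=J null null, marked=C
Mark J: refs=null A null, marked=C J
Mark A: refs=D C, marked=A C J
Mark D: refs=H null null, marked=A C D J
Mark H: refs=null, marked=A C D H J
Unmarked (collected): B E F G I K L

Answer: 1 0 1 1 0 0 0 1 0 1 0 0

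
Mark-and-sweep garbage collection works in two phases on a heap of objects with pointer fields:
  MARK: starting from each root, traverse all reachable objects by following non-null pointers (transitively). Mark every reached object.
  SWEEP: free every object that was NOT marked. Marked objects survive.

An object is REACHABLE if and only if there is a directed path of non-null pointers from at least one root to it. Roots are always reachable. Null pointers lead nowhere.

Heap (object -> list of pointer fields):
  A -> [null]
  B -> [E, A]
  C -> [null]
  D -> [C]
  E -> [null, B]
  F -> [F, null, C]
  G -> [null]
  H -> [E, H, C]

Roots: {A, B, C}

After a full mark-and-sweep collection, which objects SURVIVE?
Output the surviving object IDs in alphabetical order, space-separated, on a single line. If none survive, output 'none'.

Roots: A B C
Mark A: refs=null, marked=A
Mark B: refs=E A, marked=A B
Mark C: refs=null, marked=A B C
Mark E: refs=null B, marked=A B C E
Unmarked (collected): D F G H

Answer: A B C E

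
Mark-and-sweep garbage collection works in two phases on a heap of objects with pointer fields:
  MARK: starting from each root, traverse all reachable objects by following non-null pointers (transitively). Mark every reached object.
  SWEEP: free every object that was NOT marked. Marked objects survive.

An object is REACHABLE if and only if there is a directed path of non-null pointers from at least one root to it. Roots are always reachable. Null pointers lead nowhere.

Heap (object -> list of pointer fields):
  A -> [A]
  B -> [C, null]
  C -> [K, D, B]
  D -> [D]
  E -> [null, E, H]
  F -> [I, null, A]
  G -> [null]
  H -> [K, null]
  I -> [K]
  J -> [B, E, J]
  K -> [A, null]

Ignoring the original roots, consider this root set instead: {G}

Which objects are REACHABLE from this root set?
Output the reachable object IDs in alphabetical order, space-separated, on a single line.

Roots: G
Mark G: refs=null, marked=G
Unmarked (collected): A B C D E F H I J K

Answer: G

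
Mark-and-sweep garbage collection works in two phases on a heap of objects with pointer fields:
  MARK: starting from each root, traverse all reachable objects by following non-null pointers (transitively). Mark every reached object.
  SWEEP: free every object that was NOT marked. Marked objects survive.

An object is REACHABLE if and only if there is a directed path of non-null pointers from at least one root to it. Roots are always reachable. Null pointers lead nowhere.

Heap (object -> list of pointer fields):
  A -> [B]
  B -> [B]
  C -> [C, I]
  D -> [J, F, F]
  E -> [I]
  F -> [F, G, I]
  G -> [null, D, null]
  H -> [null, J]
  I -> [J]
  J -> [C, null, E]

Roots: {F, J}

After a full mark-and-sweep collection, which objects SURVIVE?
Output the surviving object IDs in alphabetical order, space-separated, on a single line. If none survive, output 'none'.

Answer: C D E F G I J

Derivation:
Roots: F J
Mark F: refs=F G I, marked=F
Mark J: refs=C null E, marked=F J
Mark G: refs=null D null, marked=F G J
Mark I: refs=J, marked=F G I J
Mark C: refs=C I, marked=C F G I J
Mark E: refs=I, marked=C E F G I J
Mark D: refs=J F F, marked=C D E F G I J
Unmarked (collected): A B H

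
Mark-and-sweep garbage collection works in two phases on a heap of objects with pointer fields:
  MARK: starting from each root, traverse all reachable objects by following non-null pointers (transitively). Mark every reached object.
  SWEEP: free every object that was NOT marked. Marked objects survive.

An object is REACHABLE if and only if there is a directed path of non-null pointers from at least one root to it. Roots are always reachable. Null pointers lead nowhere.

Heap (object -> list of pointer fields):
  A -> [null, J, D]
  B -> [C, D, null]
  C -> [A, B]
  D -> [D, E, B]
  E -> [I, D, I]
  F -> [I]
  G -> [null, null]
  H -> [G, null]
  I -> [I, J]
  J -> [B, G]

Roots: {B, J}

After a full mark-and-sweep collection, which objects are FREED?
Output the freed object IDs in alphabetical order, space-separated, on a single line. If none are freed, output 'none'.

Answer: F H

Derivation:
Roots: B J
Mark B: refs=C D null, marked=B
Mark J: refs=B G, marked=B J
Mark C: refs=A B, marked=B C J
Mark D: refs=D E B, marked=B C D J
Mark G: refs=null null, marked=B C D G J
Mark A: refs=null J D, marked=A B C D G J
Mark E: refs=I D I, marked=A B C D E G J
Mark I: refs=I J, marked=A B C D E G I J
Unmarked (collected): F H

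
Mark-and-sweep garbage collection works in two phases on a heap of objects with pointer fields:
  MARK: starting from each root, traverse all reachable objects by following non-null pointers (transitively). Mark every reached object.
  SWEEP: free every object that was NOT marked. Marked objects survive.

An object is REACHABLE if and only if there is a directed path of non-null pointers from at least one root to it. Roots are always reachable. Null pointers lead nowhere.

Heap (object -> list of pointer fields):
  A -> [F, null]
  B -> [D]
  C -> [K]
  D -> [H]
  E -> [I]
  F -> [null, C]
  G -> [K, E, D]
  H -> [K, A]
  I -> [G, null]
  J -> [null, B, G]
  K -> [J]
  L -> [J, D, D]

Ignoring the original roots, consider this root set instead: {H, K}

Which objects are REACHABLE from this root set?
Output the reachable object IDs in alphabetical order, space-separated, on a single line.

Roots: H K
Mark H: refs=K A, marked=H
Mark K: refs=J, marked=H K
Mark A: refs=F null, marked=A H K
Mark J: refs=null B G, marked=A H J K
Mark F: refs=null C, marked=A F H J K
Mark B: refs=D, marked=A B F H J K
Mark G: refs=K E D, marked=A B F G H J K
Mark C: refs=K, marked=A B C F G H J K
Mark D: refs=H, marked=A B C D F G H J K
Mark E: refs=I, marked=A B C D E F G H J K
Mark I: refs=G null, marked=A B C D E F G H I J K
Unmarked (collected): L

Answer: A B C D E F G H I J K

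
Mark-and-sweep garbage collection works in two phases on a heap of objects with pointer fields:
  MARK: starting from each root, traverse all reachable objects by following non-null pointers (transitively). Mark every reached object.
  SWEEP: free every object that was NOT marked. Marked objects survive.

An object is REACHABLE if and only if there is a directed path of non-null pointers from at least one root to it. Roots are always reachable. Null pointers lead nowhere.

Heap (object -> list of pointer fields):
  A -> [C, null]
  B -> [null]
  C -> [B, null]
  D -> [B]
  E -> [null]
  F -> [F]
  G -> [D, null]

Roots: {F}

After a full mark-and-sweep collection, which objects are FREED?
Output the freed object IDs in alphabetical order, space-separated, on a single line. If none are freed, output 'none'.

Roots: F
Mark F: refs=F, marked=F
Unmarked (collected): A B C D E G

Answer: A B C D E G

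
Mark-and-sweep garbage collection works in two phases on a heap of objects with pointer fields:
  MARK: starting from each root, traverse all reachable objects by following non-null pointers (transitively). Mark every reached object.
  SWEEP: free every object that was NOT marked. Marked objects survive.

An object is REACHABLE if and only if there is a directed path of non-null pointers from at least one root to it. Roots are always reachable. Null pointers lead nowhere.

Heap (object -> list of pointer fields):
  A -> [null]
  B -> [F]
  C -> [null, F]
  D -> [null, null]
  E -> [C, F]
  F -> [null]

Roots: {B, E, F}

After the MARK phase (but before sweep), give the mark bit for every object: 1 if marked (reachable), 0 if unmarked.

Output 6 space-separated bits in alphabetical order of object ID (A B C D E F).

Answer: 0 1 1 0 1 1

Derivation:
Roots: B E F
Mark B: refs=F, marked=B
Mark E: refs=C F, marked=B E
Mark F: refs=null, marked=B E F
Mark C: refs=null F, marked=B C E F
Unmarked (collected): A D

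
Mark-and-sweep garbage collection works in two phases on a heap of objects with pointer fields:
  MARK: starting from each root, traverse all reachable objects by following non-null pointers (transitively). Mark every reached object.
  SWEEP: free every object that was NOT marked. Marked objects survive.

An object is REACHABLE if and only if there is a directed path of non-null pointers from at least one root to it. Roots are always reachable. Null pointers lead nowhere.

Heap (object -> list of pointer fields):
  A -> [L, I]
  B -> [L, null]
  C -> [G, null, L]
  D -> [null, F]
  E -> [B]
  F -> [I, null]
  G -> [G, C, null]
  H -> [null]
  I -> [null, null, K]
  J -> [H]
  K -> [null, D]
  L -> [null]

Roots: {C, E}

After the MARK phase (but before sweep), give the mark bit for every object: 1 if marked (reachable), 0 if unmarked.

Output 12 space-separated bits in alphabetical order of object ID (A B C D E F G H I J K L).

Roots: C E
Mark C: refs=G null L, marked=C
Mark E: refs=B, marked=C E
Mark G: refs=G C null, marked=C E G
Mark L: refs=null, marked=C E G L
Mark B: refs=L null, marked=B C E G L
Unmarked (collected): A D F H I J K

Answer: 0 1 1 0 1 0 1 0 0 0 0 1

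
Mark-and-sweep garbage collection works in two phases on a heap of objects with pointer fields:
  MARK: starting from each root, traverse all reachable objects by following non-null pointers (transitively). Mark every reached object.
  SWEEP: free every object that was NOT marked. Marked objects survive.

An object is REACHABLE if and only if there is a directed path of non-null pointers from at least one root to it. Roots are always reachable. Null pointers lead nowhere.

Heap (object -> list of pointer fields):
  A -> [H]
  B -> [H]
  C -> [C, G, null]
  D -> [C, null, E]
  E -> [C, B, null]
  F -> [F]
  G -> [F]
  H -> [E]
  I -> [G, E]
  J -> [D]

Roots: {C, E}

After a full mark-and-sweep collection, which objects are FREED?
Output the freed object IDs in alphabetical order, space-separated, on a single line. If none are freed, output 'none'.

Answer: A D I J

Derivation:
Roots: C E
Mark C: refs=C G null, marked=C
Mark E: refs=C B null, marked=C E
Mark G: refs=F, marked=C E G
Mark B: refs=H, marked=B C E G
Mark F: refs=F, marked=B C E F G
Mark H: refs=E, marked=B C E F G H
Unmarked (collected): A D I J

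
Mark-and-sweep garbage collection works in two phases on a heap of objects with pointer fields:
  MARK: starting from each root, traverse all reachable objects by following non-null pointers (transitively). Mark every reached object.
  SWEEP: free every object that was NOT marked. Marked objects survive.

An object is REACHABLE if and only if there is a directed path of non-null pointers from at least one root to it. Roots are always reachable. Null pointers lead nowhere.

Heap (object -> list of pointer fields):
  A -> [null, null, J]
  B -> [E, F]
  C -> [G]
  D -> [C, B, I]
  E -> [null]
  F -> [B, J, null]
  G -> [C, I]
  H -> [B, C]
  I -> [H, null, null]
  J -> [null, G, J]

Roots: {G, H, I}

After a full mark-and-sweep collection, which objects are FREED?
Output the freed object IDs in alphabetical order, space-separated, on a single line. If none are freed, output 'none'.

Roots: G H I
Mark G: refs=C I, marked=G
Mark H: refs=B C, marked=G H
Mark I: refs=H null null, marked=G H I
Mark C: refs=G, marked=C G H I
Mark B: refs=E F, marked=B C G H I
Mark E: refs=null, marked=B C E G H I
Mark F: refs=B J null, marked=B C E F G H I
Mark J: refs=null G J, marked=B C E F G H I J
Unmarked (collected): A D

Answer: A D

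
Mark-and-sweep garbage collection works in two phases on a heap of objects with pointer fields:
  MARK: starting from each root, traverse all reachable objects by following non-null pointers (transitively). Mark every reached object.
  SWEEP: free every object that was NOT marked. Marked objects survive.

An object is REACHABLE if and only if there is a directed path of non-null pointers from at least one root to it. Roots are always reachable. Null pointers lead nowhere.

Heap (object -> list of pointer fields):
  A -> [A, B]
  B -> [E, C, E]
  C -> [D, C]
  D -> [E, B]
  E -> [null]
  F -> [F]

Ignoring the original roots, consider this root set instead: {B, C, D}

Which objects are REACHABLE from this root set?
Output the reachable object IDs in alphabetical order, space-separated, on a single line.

Answer: B C D E

Derivation:
Roots: B C D
Mark B: refs=E C E, marked=B
Mark C: refs=D C, marked=B C
Mark D: refs=E B, marked=B C D
Mark E: refs=null, marked=B C D E
Unmarked (collected): A F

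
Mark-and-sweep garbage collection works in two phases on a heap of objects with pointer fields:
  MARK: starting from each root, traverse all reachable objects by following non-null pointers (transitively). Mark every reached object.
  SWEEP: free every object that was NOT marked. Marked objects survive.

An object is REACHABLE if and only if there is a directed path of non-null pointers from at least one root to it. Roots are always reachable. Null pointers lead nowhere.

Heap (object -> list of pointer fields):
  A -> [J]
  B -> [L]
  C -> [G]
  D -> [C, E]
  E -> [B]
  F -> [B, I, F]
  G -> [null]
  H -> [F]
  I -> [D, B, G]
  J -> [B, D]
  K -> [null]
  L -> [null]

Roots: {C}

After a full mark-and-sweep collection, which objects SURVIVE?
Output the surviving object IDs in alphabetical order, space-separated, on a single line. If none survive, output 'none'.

Answer: C G

Derivation:
Roots: C
Mark C: refs=G, marked=C
Mark G: refs=null, marked=C G
Unmarked (collected): A B D E F H I J K L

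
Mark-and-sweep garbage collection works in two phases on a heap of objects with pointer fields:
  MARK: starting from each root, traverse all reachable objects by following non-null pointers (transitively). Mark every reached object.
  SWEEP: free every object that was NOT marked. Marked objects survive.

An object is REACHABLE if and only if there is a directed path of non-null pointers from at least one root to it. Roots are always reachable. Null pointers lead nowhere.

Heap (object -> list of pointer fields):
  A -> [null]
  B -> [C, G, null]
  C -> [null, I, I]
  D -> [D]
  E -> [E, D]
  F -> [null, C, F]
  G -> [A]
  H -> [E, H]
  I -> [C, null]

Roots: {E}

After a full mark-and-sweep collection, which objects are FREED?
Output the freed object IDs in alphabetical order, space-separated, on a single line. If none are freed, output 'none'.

Roots: E
Mark E: refs=E D, marked=E
Mark D: refs=D, marked=D E
Unmarked (collected): A B C F G H I

Answer: A B C F G H I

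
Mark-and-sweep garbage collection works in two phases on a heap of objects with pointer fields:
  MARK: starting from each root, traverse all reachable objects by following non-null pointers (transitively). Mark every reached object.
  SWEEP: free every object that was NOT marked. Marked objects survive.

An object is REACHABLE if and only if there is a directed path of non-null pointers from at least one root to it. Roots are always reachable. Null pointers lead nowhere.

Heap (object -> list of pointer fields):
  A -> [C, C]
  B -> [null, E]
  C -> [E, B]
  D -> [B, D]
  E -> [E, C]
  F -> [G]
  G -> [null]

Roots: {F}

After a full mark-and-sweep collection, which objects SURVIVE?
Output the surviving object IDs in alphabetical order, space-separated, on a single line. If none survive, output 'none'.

Answer: F G

Derivation:
Roots: F
Mark F: refs=G, marked=F
Mark G: refs=null, marked=F G
Unmarked (collected): A B C D E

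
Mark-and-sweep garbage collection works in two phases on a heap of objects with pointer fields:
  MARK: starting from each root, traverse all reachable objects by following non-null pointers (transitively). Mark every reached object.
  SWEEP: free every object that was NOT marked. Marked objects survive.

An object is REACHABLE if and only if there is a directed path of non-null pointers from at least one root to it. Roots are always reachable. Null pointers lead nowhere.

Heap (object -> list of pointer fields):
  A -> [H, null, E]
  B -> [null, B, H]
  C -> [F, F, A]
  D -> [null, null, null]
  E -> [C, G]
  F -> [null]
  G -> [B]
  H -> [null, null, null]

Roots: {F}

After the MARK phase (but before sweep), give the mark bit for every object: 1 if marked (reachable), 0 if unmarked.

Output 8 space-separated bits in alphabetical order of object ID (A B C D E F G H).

Roots: F
Mark F: refs=null, marked=F
Unmarked (collected): A B C D E G H

Answer: 0 0 0 0 0 1 0 0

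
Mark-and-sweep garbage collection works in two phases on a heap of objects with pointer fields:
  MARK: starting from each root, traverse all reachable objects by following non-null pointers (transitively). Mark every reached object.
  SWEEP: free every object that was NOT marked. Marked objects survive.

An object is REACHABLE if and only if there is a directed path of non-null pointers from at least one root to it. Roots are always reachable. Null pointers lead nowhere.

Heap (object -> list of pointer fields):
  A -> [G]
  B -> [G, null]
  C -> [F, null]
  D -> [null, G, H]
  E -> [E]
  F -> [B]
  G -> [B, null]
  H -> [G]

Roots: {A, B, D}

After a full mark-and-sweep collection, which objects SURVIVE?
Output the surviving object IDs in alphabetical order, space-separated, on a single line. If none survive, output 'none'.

Answer: A B D G H

Derivation:
Roots: A B D
Mark A: refs=G, marked=A
Mark B: refs=G null, marked=A B
Mark D: refs=null G H, marked=A B D
Mark G: refs=B null, marked=A B D G
Mark H: refs=G, marked=A B D G H
Unmarked (collected): C E F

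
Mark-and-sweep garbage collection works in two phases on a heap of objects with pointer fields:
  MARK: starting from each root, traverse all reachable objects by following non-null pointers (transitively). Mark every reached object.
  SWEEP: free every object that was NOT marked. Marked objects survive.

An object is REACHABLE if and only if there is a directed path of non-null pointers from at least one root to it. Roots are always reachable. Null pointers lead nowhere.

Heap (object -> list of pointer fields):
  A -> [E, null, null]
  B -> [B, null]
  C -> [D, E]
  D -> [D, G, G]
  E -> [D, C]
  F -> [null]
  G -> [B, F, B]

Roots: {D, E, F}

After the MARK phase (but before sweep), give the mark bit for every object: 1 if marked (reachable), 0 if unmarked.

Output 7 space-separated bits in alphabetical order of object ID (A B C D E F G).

Roots: D E F
Mark D: refs=D G G, marked=D
Mark E: refs=D C, marked=D E
Mark F: refs=null, marked=D E F
Mark G: refs=B F B, marked=D E F G
Mark C: refs=D E, marked=C D E F G
Mark B: refs=B null, marked=B C D E F G
Unmarked (collected): A

Answer: 0 1 1 1 1 1 1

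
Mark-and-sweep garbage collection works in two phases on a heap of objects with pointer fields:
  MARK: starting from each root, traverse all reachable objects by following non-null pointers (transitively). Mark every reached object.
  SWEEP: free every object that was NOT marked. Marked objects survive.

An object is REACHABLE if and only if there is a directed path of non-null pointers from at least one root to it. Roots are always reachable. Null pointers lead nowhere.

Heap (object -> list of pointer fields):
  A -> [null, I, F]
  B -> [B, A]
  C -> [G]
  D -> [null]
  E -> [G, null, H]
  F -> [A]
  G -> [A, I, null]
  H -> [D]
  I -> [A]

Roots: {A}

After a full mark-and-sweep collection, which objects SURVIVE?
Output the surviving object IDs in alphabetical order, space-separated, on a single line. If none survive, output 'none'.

Answer: A F I

Derivation:
Roots: A
Mark A: refs=null I F, marked=A
Mark I: refs=A, marked=A I
Mark F: refs=A, marked=A F I
Unmarked (collected): B C D E G H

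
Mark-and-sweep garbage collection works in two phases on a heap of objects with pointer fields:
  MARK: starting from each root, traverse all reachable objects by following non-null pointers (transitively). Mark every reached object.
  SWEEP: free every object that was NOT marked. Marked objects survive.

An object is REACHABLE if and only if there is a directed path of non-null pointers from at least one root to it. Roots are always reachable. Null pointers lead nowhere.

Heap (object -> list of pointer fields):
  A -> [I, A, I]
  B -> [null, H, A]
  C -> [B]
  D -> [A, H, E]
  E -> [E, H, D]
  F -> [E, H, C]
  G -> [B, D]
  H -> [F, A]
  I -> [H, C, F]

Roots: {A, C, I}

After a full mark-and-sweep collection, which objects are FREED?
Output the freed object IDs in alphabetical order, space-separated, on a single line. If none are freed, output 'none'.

Answer: G

Derivation:
Roots: A C I
Mark A: refs=I A I, marked=A
Mark C: refs=B, marked=A C
Mark I: refs=H C F, marked=A C I
Mark B: refs=null H A, marked=A B C I
Mark H: refs=F A, marked=A B C H I
Mark F: refs=E H C, marked=A B C F H I
Mark E: refs=E H D, marked=A B C E F H I
Mark D: refs=A H E, marked=A B C D E F H I
Unmarked (collected): G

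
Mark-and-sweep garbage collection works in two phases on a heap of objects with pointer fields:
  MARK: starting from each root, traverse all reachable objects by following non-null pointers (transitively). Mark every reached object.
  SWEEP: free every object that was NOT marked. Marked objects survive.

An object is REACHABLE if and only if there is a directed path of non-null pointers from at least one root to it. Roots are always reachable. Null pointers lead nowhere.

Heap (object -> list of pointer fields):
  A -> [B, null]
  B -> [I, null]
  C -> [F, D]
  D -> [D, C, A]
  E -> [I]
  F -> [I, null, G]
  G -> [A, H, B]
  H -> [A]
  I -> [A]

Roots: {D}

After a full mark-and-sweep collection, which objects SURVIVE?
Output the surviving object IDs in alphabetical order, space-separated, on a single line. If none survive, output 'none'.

Answer: A B C D F G H I

Derivation:
Roots: D
Mark D: refs=D C A, marked=D
Mark C: refs=F D, marked=C D
Mark A: refs=B null, marked=A C D
Mark F: refs=I null G, marked=A C D F
Mark B: refs=I null, marked=A B C D F
Mark I: refs=A, marked=A B C D F I
Mark G: refs=A H B, marked=A B C D F G I
Mark H: refs=A, marked=A B C D F G H I
Unmarked (collected): E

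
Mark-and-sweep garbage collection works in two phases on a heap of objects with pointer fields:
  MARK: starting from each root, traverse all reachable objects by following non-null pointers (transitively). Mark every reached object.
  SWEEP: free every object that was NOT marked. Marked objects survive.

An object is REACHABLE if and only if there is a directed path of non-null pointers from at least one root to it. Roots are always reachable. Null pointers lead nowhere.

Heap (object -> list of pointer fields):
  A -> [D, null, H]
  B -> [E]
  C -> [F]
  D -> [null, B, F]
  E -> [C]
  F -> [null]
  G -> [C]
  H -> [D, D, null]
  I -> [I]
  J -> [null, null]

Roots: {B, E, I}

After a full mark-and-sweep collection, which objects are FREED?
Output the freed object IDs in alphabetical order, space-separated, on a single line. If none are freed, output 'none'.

Roots: B E I
Mark B: refs=E, marked=B
Mark E: refs=C, marked=B E
Mark I: refs=I, marked=B E I
Mark C: refs=F, marked=B C E I
Mark F: refs=null, marked=B C E F I
Unmarked (collected): A D G H J

Answer: A D G H J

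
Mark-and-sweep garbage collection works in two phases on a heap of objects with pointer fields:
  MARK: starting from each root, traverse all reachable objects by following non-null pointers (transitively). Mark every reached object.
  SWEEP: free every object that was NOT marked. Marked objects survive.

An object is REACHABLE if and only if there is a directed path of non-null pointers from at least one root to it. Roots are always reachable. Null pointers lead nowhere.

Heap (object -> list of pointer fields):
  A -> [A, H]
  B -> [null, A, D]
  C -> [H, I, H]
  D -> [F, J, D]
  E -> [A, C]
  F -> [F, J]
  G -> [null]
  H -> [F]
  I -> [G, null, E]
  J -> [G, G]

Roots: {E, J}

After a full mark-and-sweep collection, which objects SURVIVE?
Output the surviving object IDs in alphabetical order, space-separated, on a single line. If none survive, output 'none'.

Roots: E J
Mark E: refs=A C, marked=E
Mark J: refs=G G, marked=E J
Mark A: refs=A H, marked=A E J
Mark C: refs=H I H, marked=A C E J
Mark G: refs=null, marked=A C E G J
Mark H: refs=F, marked=A C E G H J
Mark I: refs=G null E, marked=A C E G H I J
Mark F: refs=F J, marked=A C E F G H I J
Unmarked (collected): B D

Answer: A C E F G H I J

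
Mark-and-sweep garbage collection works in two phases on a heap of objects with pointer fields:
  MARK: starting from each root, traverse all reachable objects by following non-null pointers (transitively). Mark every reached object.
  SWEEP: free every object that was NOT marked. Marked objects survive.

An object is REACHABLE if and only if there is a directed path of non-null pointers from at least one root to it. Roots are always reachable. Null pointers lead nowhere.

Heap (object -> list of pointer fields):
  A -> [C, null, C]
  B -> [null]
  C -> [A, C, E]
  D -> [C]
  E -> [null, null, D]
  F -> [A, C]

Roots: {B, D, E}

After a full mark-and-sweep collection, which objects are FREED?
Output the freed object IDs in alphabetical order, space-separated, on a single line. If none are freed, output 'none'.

Roots: B D E
Mark B: refs=null, marked=B
Mark D: refs=C, marked=B D
Mark E: refs=null null D, marked=B D E
Mark C: refs=A C E, marked=B C D E
Mark A: refs=C null C, marked=A B C D E
Unmarked (collected): F

Answer: F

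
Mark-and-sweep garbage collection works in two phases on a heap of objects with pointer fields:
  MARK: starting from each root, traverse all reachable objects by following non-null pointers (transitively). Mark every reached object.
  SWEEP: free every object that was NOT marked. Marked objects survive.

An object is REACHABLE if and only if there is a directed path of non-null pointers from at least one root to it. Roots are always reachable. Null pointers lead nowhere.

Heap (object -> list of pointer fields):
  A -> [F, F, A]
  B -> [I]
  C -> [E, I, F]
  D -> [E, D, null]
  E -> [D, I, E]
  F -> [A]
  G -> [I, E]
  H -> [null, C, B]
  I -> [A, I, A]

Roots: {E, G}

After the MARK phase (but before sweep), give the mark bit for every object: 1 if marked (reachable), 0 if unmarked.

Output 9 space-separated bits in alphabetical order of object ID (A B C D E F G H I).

Answer: 1 0 0 1 1 1 1 0 1

Derivation:
Roots: E G
Mark E: refs=D I E, marked=E
Mark G: refs=I E, marked=E G
Mark D: refs=E D null, marked=D E G
Mark I: refs=A I A, marked=D E G I
Mark A: refs=F F A, marked=A D E G I
Mark F: refs=A, marked=A D E F G I
Unmarked (collected): B C H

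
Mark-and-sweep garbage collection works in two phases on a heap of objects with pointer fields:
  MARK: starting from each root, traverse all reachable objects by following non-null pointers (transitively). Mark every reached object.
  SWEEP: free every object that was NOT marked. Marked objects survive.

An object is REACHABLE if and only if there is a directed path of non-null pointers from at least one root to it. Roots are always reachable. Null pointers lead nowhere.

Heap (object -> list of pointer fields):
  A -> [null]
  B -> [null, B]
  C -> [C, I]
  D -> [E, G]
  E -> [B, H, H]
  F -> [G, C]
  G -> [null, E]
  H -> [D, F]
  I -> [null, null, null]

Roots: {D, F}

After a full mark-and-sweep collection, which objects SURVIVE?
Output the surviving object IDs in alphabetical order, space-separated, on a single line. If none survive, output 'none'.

Roots: D F
Mark D: refs=E G, marked=D
Mark F: refs=G C, marked=D F
Mark E: refs=B H H, marked=D E F
Mark G: refs=null E, marked=D E F G
Mark C: refs=C I, marked=C D E F G
Mark B: refs=null B, marked=B C D E F G
Mark H: refs=D F, marked=B C D E F G H
Mark I: refs=null null null, marked=B C D E F G H I
Unmarked (collected): A

Answer: B C D E F G H I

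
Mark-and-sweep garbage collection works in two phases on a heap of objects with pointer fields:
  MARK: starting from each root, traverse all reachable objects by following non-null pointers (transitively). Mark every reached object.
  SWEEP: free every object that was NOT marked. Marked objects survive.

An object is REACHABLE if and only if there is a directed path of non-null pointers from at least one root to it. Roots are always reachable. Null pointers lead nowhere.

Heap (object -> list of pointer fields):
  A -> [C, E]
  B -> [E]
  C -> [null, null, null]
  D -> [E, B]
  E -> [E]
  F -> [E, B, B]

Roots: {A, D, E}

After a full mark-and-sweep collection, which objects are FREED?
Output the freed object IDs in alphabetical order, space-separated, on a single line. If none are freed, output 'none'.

Answer: F

Derivation:
Roots: A D E
Mark A: refs=C E, marked=A
Mark D: refs=E B, marked=A D
Mark E: refs=E, marked=A D E
Mark C: refs=null null null, marked=A C D E
Mark B: refs=E, marked=A B C D E
Unmarked (collected): F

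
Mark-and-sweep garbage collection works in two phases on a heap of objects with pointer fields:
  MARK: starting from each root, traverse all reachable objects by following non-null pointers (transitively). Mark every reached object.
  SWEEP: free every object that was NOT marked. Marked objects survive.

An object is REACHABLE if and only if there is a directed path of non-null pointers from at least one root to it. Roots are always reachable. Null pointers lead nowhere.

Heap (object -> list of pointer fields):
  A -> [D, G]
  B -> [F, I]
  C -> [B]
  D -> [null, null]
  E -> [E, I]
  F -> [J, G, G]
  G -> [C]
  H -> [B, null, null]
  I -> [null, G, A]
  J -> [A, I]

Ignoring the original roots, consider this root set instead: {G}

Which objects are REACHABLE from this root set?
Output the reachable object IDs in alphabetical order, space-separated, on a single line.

Answer: A B C D F G I J

Derivation:
Roots: G
Mark G: refs=C, marked=G
Mark C: refs=B, marked=C G
Mark B: refs=F I, marked=B C G
Mark F: refs=J G G, marked=B C F G
Mark I: refs=null G A, marked=B C F G I
Mark J: refs=A I, marked=B C F G I J
Mark A: refs=D G, marked=A B C F G I J
Mark D: refs=null null, marked=A B C D F G I J
Unmarked (collected): E H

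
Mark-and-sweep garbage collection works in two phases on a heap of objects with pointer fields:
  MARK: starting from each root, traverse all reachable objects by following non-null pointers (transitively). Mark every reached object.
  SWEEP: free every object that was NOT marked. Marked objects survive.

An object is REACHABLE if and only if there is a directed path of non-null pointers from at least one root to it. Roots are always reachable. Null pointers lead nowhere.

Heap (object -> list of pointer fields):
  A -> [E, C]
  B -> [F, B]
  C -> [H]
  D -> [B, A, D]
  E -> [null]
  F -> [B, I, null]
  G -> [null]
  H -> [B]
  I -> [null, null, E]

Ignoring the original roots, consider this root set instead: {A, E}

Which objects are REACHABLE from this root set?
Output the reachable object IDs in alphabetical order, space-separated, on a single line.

Roots: A E
Mark A: refs=E C, marked=A
Mark E: refs=null, marked=A E
Mark C: refs=H, marked=A C E
Mark H: refs=B, marked=A C E H
Mark B: refs=F B, marked=A B C E H
Mark F: refs=B I null, marked=A B C E F H
Mark I: refs=null null E, marked=A B C E F H I
Unmarked (collected): D G

Answer: A B C E F H I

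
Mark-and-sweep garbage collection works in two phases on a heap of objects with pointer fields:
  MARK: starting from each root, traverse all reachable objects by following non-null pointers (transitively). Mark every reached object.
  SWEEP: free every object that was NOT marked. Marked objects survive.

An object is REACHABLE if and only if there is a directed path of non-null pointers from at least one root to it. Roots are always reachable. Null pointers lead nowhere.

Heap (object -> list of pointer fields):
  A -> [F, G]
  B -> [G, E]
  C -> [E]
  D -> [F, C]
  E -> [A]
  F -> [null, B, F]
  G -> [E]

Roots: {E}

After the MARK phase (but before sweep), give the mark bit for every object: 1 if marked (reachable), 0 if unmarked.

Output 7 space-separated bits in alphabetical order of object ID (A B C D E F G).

Answer: 1 1 0 0 1 1 1

Derivation:
Roots: E
Mark E: refs=A, marked=E
Mark A: refs=F G, marked=A E
Mark F: refs=null B F, marked=A E F
Mark G: refs=E, marked=A E F G
Mark B: refs=G E, marked=A B E F G
Unmarked (collected): C D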